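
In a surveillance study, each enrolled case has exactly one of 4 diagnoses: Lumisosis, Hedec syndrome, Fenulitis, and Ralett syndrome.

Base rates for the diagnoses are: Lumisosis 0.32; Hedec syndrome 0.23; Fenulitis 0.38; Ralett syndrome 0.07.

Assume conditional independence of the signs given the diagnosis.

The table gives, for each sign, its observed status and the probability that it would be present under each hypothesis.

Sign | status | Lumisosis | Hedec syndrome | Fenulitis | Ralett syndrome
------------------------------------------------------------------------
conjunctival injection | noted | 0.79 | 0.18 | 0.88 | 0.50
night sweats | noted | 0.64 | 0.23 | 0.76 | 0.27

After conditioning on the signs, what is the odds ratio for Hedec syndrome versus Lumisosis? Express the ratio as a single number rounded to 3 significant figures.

0.0589

The normalizing constant cancels in an odds ratio, so compute prior × likelihood for the two hypotheses only:
  Hedec syndrome: 0.23 × 0.18 × 0.23 = 0.009522
  Lumisosis: 0.32 × 0.79 × 0.64 = 0.16179
Odds(Hedec syndrome : Lumisosis) = 0.009522 / 0.16179 ≈ 0.0589.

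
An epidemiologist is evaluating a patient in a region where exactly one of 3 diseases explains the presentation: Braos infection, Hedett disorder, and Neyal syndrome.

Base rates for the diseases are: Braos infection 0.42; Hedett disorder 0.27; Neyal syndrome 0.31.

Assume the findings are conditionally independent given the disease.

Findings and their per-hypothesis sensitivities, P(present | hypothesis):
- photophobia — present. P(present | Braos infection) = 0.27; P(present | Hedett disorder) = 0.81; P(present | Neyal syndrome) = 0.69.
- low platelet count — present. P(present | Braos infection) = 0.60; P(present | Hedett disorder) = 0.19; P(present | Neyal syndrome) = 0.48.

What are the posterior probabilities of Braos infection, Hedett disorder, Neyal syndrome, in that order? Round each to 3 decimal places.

By Bayes' rule with conditional independence, the unnormalized weight for each hypothesis is prior × ∏ likelihoods:
  Braos infection: 0.42 × 0.27 × 0.60 = 0.06804
  Hedett disorder: 0.27 × 0.81 × 0.19 = 0.041553
  Neyal syndrome: 0.31 × 0.69 × 0.48 = 0.10267
Normalizing constant Z = 0.06804 + 0.041553 + 0.10267 = 0.21226.
P(Braos infection | evidence) = 0.06804 / 0.21226 ≈ 0.321
P(Hedett disorder | evidence) = 0.041553 / 0.21226 ≈ 0.196
P(Neyal syndrome | evidence) = 0.10267 / 0.21226 ≈ 0.484

0.321, 0.196, 0.484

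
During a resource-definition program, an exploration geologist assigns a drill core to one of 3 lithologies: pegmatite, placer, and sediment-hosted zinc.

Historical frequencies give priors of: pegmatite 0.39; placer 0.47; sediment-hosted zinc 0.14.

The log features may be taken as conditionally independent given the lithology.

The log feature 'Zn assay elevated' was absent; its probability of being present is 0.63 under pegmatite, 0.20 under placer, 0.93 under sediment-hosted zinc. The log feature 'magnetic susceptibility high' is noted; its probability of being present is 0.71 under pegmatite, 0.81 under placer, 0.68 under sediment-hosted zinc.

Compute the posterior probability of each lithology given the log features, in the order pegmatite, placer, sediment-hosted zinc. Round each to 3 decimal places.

By Bayes' rule with conditional independence, the unnormalized weight for each hypothesis is prior × ∏ likelihoods (using 1 − P(present | H) for each absent log feature):
  pegmatite: 0.39 × (1 − 0.63) × 0.71 = 0.10245
  placer: 0.47 × (1 − 0.20) × 0.81 = 0.30456
  sediment-hosted zinc: 0.14 × (1 − 0.93) × 0.68 = 0.006664
The unnormalized weights sum to 0.41368.
P(pegmatite | evidence) = 0.10245 / 0.41368 ≈ 0.248
P(placer | evidence) = 0.30456 / 0.41368 ≈ 0.736
P(sediment-hosted zinc | evidence) = 0.006664 / 0.41368 ≈ 0.016

0.248, 0.736, 0.016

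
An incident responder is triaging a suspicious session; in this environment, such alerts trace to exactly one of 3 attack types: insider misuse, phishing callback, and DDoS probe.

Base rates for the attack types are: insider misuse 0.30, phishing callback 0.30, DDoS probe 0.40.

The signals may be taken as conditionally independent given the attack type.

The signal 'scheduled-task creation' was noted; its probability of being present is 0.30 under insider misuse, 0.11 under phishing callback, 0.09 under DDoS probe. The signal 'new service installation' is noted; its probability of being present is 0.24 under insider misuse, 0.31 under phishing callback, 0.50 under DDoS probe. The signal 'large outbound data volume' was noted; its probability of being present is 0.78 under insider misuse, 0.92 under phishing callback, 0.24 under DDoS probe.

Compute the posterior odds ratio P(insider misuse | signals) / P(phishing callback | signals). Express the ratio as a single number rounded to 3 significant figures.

1.79

The normalizing constant cancels in an odds ratio, so compute prior × likelihood for the two hypotheses only:
  insider misuse: 0.30 × 0.30 × 0.24 × 0.78 = 0.016848
  phishing callback: 0.30 × 0.11 × 0.31 × 0.92 = 0.0094116
Odds(insider misuse : phishing callback) = 0.016848 / 0.0094116 ≈ 1.79.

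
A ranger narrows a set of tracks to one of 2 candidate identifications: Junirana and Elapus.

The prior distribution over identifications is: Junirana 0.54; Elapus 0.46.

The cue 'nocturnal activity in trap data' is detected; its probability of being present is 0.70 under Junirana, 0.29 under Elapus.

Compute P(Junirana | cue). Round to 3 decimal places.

0.739

By Bayes' rule, the unnormalized weight for each hypothesis is prior × likelihood:
  Junirana: 0.54 × 0.70 = 0.378
  Elapus: 0.46 × 0.29 = 0.1334
Marginal likelihood of the evidence = 0.5114.
P(Junirana | evidence) = 0.378 / 0.5114 ≈ 0.739.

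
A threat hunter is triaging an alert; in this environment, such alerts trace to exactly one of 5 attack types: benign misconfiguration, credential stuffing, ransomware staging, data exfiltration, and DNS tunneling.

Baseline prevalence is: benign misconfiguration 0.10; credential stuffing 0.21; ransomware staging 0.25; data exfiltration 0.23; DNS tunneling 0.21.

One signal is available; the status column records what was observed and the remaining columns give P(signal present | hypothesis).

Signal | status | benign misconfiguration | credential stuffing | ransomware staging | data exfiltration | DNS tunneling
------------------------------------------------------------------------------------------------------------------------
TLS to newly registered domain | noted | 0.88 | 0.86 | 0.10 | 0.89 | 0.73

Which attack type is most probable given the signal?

By Bayes' rule, the unnormalized weight for each hypothesis is prior × likelihood:
  benign misconfiguration: 0.10 × 0.88 = 0.088
  credential stuffing: 0.21 × 0.86 = 0.1806
  ransomware staging: 0.25 × 0.10 = 0.025
  data exfiltration: 0.23 × 0.89 = 0.2047
  DNS tunneling: 0.21 × 0.73 = 0.1533
Normalizing constant Z = 0.088 + 0.1806 + 0.025 + 0.2047 + 0.1533 = 0.6516.
P(benign misconfiguration | evidence) ≈ 0.088 / 0.6516 ≈ 0.135
P(credential stuffing | evidence) ≈ 0.1806 / 0.6516 ≈ 0.277
P(ransomware staging | evidence) ≈ 0.025 / 0.6516 ≈ 0.038
P(data exfiltration | evidence) ≈ 0.2047 / 0.6516 ≈ 0.314
P(DNS tunneling | evidence) ≈ 0.1533 / 0.6516 ≈ 0.235
The largest is 0.314, so data exfiltration is most probable.

data exfiltration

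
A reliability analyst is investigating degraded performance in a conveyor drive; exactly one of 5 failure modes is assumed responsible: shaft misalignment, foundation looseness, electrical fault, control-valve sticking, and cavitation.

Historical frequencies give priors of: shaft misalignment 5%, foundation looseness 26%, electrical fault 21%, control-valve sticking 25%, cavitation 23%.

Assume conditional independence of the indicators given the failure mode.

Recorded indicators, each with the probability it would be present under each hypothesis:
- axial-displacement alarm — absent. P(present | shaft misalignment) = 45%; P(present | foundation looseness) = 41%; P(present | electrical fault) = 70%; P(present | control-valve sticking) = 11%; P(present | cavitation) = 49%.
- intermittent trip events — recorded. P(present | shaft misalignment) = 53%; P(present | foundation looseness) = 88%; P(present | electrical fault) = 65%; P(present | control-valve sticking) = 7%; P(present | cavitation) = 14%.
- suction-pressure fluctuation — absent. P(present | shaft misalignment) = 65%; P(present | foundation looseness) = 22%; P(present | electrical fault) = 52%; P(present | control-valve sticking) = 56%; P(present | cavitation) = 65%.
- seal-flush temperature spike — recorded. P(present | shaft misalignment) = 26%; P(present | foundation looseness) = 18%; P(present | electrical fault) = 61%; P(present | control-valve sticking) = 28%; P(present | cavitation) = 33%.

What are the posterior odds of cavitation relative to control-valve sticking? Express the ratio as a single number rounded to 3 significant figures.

0.988

Unnormalized posterior weight (prior times the indicator likelihoods) for each of the two hypotheses (using 1 − P(present | H) for each absent indicator):
  cavitation: 0.23 × (1 − 0.49) × 0.14 × (1 − 0.65) × 0.33 = 0.0018967
  control-valve sticking: 0.25 × (1 − 0.11) × 0.07 × (1 − 0.56) × 0.28 = 0.0019188
Odds(cavitation : control-valve sticking) = 0.0018967 / 0.0019188 ≈ 0.988.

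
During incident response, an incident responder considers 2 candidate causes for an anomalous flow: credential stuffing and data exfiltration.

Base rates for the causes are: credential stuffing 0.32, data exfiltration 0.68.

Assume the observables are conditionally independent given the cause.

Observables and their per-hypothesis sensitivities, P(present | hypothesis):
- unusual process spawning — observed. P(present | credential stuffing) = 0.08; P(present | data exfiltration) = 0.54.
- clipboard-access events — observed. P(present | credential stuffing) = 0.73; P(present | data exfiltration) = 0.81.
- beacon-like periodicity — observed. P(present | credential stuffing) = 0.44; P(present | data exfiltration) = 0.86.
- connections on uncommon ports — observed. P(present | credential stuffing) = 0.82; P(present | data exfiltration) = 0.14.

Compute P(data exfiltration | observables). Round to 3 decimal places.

0.842

Multiply each prior by the joint likelihood of the observable pattern:
  credential stuffing: 0.32 × 0.08 × 0.73 × 0.44 × 0.82 = 0.0067426
  data exfiltration: 0.68 × 0.54 × 0.81 × 0.86 × 0.14 = 0.035811
The unnormalized weights sum to 0.042553.
P(data exfiltration | evidence) = 0.035811 / 0.042553 ≈ 0.842.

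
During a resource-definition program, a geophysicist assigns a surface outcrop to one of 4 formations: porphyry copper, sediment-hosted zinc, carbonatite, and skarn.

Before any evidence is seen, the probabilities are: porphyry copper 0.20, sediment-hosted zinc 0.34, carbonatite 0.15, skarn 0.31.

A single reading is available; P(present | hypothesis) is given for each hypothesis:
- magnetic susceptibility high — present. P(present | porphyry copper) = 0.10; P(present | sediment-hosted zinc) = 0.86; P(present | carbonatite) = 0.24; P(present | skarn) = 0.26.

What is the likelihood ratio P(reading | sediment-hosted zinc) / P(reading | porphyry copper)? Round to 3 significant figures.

8.60

The Bayes factor is the ratio of the two likelihoods.
  sediment-hosted zinc: 0.86
  porphyry copper: 0.1
Bayes factor = 0.86 / 0.1 ≈ 8.60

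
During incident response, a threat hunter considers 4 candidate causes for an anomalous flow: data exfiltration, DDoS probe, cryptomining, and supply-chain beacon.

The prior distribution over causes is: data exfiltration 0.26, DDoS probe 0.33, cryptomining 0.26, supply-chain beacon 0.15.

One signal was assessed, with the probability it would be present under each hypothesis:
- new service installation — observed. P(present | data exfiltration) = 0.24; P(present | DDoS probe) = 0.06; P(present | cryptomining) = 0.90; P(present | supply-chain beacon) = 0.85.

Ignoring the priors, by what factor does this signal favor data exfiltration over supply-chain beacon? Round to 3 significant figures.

The Bayes factor is the ratio of the two likelihoods.
  data exfiltration: 0.24
  supply-chain beacon: 0.85
Bayes factor = 0.24 / 0.85 ≈ 0.282

0.282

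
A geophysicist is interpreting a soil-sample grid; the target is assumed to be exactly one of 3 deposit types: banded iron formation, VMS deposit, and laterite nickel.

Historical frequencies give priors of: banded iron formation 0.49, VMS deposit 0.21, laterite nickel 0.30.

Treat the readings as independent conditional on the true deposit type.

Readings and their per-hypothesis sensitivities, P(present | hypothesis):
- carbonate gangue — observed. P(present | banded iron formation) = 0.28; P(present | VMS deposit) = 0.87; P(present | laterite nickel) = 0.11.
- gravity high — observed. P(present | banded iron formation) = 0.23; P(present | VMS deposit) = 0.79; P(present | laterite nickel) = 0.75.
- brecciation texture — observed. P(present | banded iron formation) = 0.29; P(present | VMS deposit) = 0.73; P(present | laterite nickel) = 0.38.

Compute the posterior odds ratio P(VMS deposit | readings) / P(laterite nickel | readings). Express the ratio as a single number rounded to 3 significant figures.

11.2

Unnormalized posterior weight (prior times the reading likelihoods) for each of the two hypotheses:
  VMS deposit: 0.21 × 0.87 × 0.79 × 0.73 = 0.10536
  laterite nickel: 0.30 × 0.11 × 0.75 × 0.38 = 0.009405
Posterior odds = 0.10536 / 0.009405 ≈ 11.2.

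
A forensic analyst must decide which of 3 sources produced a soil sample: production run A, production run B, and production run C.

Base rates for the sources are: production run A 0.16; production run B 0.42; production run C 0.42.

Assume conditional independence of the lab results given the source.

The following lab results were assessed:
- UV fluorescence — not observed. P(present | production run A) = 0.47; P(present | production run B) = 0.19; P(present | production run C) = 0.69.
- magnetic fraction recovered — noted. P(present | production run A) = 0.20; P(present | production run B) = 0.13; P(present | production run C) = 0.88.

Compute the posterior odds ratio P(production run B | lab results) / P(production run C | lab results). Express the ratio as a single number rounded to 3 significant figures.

The normalizing constant cancels in an odds ratio, so compute prior × likelihood for the two hypotheses only (using 1 − P(present | H) for each absent lab result):
  production run B: 0.42 × (1 − 0.19) × 0.13 = 0.044226
  production run C: 0.42 × (1 − 0.69) × 0.88 = 0.11458
Odds(production run B : production run C) = 0.044226 / 0.11458 ≈ 0.386.

0.386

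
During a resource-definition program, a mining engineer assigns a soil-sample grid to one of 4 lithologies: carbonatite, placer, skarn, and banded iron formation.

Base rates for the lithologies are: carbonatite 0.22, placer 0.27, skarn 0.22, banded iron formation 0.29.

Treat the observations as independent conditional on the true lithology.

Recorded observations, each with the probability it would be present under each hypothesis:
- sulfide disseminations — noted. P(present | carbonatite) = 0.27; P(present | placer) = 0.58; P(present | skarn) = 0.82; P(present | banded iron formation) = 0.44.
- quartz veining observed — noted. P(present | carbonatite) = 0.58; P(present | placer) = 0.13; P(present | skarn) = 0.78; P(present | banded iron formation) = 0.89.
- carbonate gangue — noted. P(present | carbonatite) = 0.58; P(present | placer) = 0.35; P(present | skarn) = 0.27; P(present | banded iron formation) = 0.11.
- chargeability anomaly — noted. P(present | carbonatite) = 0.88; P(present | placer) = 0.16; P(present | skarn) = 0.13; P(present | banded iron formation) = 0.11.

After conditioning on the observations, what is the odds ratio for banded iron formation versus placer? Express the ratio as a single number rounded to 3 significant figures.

1.21

Unnormalized posterior weight (prior times the observation likelihoods) for each of the two hypotheses:
  banded iron formation: 0.29 × 0.44 × 0.89 × 0.11 × 0.11 = 0.0013741
  placer: 0.27 × 0.58 × 0.13 × 0.35 × 0.16 = 0.00114
Odds(banded iron formation : placer) = 0.0013741 / 0.00114 ≈ 1.21.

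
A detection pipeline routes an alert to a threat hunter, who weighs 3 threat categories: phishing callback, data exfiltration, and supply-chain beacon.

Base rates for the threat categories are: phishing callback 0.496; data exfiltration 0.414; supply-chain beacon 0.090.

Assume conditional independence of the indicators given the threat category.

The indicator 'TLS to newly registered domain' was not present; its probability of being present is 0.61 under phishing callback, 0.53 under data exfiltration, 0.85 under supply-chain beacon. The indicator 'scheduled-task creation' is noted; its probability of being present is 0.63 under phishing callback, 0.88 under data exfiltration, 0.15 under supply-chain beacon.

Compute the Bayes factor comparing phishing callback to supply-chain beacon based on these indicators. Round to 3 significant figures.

10.9

The Bayes factor is the ratio of the joint likelihoods of the indicator pattern under the two hypotheses (using 1 − P(present | H) for each absent indicator).
  phishing callback: (1 − 0.61) × 0.63 = 0.2457
  supply-chain beacon: (1 − 0.85) × 0.15 = 0.0225
Bayes factor = 0.2457 / 0.0225 ≈ 10.9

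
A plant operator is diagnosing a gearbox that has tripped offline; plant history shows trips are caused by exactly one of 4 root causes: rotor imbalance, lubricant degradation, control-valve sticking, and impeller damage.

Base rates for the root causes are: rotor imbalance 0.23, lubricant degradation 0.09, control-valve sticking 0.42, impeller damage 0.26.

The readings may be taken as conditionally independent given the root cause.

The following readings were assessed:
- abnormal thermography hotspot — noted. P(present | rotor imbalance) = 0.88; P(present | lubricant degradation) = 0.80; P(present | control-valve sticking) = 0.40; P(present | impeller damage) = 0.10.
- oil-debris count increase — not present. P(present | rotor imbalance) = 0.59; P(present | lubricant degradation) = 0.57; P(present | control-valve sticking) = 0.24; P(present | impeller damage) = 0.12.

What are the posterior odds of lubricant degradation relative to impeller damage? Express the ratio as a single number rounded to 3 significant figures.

The normalizing constant cancels in an odds ratio, so compute prior × likelihood for the two hypotheses only (using 1 − P(present | H) for each absent reading):
  lubricant degradation: 0.09 × 0.80 × (1 − 0.57) = 0.03096
  impeller damage: 0.26 × 0.10 × (1 − 0.12) = 0.02288
Odds(lubricant degradation : impeller damage) = 0.03096 / 0.02288 ≈ 1.35.

1.35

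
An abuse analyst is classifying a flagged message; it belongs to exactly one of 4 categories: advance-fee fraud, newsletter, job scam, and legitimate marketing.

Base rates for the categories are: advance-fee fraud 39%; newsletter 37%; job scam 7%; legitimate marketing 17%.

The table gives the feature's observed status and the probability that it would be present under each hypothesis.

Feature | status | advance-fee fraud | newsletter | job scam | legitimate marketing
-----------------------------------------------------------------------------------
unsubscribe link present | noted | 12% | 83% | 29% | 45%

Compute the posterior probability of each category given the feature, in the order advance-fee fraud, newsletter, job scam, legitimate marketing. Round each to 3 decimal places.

For each hypothesis, the unnormalized posterior weight is prior × likelihood:
  advance-fee fraud: 0.39 × 0.12 = 0.0468
  newsletter: 0.37 × 0.83 = 0.3071
  job scam: 0.07 × 0.29 = 0.0203
  legitimate marketing: 0.17 × 0.45 = 0.0765
Normalizing constant Z = 0.0468 + 0.3071 + 0.0203 + 0.0765 = 0.4507.
P(advance-fee fraud | evidence) = 0.0468 / 0.4507 ≈ 0.104
P(newsletter | evidence) = 0.3071 / 0.4507 ≈ 0.681
P(job scam | evidence) = 0.0203 / 0.4507 ≈ 0.045
P(legitimate marketing | evidence) = 0.0765 / 0.4507 ≈ 0.170

0.104, 0.681, 0.045, 0.170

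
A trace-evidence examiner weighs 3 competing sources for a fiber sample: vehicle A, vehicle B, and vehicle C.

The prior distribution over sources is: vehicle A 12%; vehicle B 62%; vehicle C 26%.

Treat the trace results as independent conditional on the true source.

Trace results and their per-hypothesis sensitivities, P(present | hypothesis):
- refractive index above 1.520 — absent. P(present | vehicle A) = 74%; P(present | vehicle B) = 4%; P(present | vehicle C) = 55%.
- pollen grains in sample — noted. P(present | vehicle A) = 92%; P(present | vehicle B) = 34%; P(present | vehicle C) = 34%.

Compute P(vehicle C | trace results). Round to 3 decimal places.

0.147

For each hypothesis, the unnormalized posterior weight is prior × product of the trace result likelihoods (using 1 − P(present | H) for each absent trace result):
  vehicle A: 0.12 × (1 − 0.74) × 0.92 = 0.028704
  vehicle B: 0.62 × (1 − 0.04) × 0.34 = 0.20237
  vehicle C: 0.26 × (1 − 0.55) × 0.34 = 0.03978
The unnormalized weights sum to 0.27085.
P(vehicle C | evidence) = 0.03978 / 0.27085 ≈ 0.147.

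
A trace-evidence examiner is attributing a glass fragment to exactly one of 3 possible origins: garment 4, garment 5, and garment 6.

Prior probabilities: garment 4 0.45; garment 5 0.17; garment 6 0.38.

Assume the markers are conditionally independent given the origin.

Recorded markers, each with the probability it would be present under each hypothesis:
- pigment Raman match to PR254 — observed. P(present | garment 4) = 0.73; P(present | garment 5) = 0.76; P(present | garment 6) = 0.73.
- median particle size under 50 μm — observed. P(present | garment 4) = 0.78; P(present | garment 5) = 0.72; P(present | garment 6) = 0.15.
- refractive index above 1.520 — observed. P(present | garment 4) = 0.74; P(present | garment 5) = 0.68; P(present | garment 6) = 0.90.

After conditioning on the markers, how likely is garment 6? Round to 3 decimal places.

0.129

By Bayes' rule with conditional independence, the unnormalized weight for each hypothesis is prior × ∏ likelihoods:
  garment 4: 0.45 × 0.73 × 0.78 × 0.74 = 0.18961
  garment 5: 0.17 × 0.76 × 0.72 × 0.68 = 0.063256
  garment 6: 0.38 × 0.73 × 0.15 × 0.90 = 0.037449
Normalizing constant Z = 0.18961 + 0.063256 + 0.037449 = 0.29032.
P(garment 6 | evidence) = 0.037449 / 0.29032 ≈ 0.129.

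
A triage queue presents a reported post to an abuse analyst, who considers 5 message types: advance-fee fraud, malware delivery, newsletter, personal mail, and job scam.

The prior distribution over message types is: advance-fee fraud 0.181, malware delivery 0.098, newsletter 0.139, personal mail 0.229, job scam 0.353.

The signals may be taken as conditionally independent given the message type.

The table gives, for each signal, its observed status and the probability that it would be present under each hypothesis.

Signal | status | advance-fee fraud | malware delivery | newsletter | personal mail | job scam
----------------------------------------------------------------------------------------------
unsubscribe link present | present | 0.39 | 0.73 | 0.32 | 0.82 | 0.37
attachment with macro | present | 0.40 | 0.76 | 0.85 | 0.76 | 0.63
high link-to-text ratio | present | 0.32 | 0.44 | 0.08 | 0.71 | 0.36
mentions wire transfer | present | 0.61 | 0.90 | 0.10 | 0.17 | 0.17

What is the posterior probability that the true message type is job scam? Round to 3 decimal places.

By Bayes' rule with conditional independence, the unnormalized weight for each hypothesis is prior × ∏ likelihoods:
  advance-fee fraud: 0.181 × 0.39 × 0.40 × 0.32 × 0.61 = 0.0055117
  malware delivery: 0.098 × 0.73 × 0.76 × 0.44 × 0.90 = 0.021531
  newsletter: 0.139 × 0.32 × 0.85 × 0.08 × 0.10 = 0.00030246
  personal mail: 0.229 × 0.82 × 0.76 × 0.71 × 0.17 = 0.017225
  job scam: 0.353 × 0.37 × 0.63 × 0.36 × 0.17 = 0.0050358
The unnormalized weights sum to 0.049606.
P(job scam | evidence) = 0.0050358 / 0.049606 ≈ 0.102.

0.102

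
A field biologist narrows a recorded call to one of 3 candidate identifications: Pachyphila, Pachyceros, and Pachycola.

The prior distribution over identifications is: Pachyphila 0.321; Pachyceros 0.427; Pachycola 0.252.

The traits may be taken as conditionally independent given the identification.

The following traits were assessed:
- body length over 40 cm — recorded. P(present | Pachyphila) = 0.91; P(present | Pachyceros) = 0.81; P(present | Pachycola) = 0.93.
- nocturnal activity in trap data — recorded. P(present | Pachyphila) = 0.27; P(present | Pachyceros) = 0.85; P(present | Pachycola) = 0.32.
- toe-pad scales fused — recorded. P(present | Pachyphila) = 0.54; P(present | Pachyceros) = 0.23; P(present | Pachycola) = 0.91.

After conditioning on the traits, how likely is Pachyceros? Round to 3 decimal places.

0.379

By Bayes' rule with conditional independence, the unnormalized weight for each hypothesis is prior × ∏ likelihoods:
  Pachyphila: 0.321 × 0.91 × 0.27 × 0.54 = 0.04259
  Pachyceros: 0.427 × 0.81 × 0.85 × 0.23 = 0.067618
  Pachycola: 0.252 × 0.93 × 0.32 × 0.91 = 0.068246
Marginal likelihood of the evidence = 0.17845.
P(Pachyceros | evidence) = 0.067618 / 0.17845 ≈ 0.379.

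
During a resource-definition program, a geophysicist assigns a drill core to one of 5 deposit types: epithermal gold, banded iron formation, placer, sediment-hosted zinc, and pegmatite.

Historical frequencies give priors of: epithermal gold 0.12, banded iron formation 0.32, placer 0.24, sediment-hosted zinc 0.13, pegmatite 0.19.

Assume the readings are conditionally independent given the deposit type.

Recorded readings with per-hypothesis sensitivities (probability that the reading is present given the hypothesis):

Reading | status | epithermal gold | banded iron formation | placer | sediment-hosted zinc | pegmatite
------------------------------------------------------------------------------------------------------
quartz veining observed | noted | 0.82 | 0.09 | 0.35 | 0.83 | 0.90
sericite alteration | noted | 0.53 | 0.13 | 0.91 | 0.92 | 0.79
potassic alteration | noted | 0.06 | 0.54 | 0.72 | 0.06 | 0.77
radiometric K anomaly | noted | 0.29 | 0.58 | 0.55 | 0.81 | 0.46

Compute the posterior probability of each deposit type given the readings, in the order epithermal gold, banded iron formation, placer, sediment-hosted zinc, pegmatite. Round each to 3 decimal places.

0.011, 0.014, 0.356, 0.057, 0.563

By Bayes' rule with conditional independence, the unnormalized weight for each hypothesis is prior × ∏ likelihoods:
  epithermal gold: 0.12 × 0.82 × 0.53 × 0.06 × 0.29 = 0.00090744
  banded iron formation: 0.32 × 0.09 × 0.13 × 0.54 × 0.58 = 0.0011726
  placer: 0.24 × 0.35 × 0.91 × 0.72 × 0.55 = 0.03027
  sediment-hosted zinc: 0.13 × 0.83 × 0.92 × 0.06 × 0.81 = 0.0048244
  pegmatite: 0.19 × 0.90 × 0.79 × 0.77 × 0.46 = 0.047849
The unnormalized weights sum to 0.085024.
P(epithermal gold | evidence) = 0.00090744 / 0.085024 ≈ 0.011
P(banded iron formation | evidence) = 0.0011726 / 0.085024 ≈ 0.014
P(placer | evidence) = 0.03027 / 0.085024 ≈ 0.356
P(sediment-hosted zinc | evidence) = 0.0048244 / 0.085024 ≈ 0.057
P(pegmatite | evidence) = 0.047849 / 0.085024 ≈ 0.563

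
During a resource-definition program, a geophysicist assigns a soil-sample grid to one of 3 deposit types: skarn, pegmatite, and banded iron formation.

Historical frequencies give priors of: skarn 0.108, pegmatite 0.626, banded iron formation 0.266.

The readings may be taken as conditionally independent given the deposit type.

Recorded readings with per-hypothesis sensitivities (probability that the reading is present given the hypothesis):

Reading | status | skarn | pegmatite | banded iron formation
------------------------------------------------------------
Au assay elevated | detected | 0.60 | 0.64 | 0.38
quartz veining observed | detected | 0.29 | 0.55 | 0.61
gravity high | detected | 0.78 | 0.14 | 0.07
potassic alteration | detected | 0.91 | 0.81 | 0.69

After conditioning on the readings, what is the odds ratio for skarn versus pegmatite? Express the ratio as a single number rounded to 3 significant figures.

0.534

Posterior odds equal prior odds times the likelihood ratio; only the two competing hypotheses matter.
  skarn: 0.108 × 0.60 × 0.29 × 0.78 × 0.91 = 0.013339
  pegmatite: 0.626 × 0.64 × 0.55 × 0.14 × 0.81 = 0.024988
Posterior odds = 0.013339 / 0.024988 ≈ 0.534.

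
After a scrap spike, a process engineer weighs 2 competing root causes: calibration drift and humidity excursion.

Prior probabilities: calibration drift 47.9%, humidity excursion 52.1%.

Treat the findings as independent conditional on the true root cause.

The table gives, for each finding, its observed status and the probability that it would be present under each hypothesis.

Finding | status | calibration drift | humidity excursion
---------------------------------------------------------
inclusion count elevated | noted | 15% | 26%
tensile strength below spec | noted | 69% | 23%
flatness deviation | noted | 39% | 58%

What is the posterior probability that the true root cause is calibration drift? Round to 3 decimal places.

Multiply each prior by the joint likelihood of the evidence pattern:
  calibration drift: 0.479 × 0.15 × 0.69 × 0.39 = 0.019335
  humidity excursion: 0.521 × 0.26 × 0.23 × 0.58 = 0.01807
The unnormalized weights sum to 0.037405.
P(calibration drift | evidence) = 0.019335 / 0.037405 ≈ 0.517.

0.517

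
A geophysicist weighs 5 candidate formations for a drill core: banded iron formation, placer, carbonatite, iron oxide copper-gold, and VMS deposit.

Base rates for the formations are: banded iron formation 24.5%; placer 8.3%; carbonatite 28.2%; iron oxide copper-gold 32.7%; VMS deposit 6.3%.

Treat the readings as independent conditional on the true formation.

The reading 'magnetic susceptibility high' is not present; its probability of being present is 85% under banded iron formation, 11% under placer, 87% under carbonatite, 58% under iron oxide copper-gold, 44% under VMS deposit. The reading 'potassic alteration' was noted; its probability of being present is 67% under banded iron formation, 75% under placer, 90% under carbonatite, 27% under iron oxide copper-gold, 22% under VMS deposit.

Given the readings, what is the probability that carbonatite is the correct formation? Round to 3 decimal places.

0.209

For each hypothesis, the unnormalized posterior weight is prior × product of the reading likelihoods (using 1 − P(present | H) for each absent reading):
  banded iron formation: 0.245 × (1 − 0.85) × 0.67 = 0.024623
  placer: 0.083 × (1 − 0.11) × 0.75 = 0.055403
  carbonatite: 0.282 × (1 − 0.87) × 0.90 = 0.032994
  iron oxide copper-gold: 0.327 × (1 − 0.58) × 0.27 = 0.037082
  VMS deposit: 0.063 × (1 − 0.44) × 0.22 = 0.0077616
The unnormalized weights sum to 0.15786.
P(carbonatite | evidence) = 0.032994 / 0.15786 ≈ 0.209.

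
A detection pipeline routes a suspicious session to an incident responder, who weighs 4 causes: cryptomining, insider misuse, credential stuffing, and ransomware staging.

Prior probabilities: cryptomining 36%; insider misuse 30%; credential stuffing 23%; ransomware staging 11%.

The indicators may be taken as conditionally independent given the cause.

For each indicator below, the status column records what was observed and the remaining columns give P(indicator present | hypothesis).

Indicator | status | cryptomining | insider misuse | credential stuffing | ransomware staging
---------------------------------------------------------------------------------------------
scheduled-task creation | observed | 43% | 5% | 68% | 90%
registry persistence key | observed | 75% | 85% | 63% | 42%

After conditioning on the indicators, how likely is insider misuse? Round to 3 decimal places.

For each hypothesis, the unnormalized posterior weight is prior × product of the indicator likelihoods:
  cryptomining: 0.36 × 0.43 × 0.75 = 0.1161
  insider misuse: 0.30 × 0.05 × 0.85 = 0.01275
  credential stuffing: 0.23 × 0.68 × 0.63 = 0.098532
  ransomware staging: 0.11 × 0.90 × 0.42 = 0.04158
Marginal likelihood of the evidence = 0.26896.
P(insider misuse | evidence) = 0.01275 / 0.26896 ≈ 0.047.

0.047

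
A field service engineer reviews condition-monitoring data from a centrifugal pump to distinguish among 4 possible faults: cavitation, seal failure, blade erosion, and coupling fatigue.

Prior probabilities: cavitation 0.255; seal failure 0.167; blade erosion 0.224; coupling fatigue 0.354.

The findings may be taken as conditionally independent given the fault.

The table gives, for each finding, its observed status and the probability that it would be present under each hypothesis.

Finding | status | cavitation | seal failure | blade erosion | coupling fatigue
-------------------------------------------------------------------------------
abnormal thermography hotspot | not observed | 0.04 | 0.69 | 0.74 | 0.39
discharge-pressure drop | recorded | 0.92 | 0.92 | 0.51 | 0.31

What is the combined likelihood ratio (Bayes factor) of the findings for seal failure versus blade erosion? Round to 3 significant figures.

2.15

The Bayes factor is the ratio of the joint likelihoods of the evidence pattern under the two hypotheses (using 1 − P(present | H) for each absent finding).
  seal failure: (1 − 0.69) × 0.92 = 0.2852
  blade erosion: (1 − 0.74) × 0.51 = 0.1326
Bayes factor = 0.2852 / 0.1326 ≈ 2.15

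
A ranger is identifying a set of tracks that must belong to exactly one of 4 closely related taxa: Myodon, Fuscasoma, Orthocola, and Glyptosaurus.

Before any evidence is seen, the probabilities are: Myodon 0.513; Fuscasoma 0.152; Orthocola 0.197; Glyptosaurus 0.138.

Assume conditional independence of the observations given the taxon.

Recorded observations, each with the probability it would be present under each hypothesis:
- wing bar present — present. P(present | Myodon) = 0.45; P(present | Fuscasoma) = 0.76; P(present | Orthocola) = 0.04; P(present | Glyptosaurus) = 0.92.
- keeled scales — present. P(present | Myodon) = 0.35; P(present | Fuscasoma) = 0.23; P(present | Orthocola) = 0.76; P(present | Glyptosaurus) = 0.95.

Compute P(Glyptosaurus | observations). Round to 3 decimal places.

Multiply each prior by the joint likelihood of the evidence pattern:
  Myodon: 0.513 × 0.45 × 0.35 = 0.080797
  Fuscasoma: 0.152 × 0.76 × 0.23 = 0.02657
  Orthocola: 0.197 × 0.04 × 0.76 = 0.0059888
  Glyptosaurus: 0.138 × 0.92 × 0.95 = 0.12061
Marginal likelihood of the evidence = 0.23397.
P(Glyptosaurus | evidence) = 0.12061 / 0.23397 ≈ 0.516.

0.516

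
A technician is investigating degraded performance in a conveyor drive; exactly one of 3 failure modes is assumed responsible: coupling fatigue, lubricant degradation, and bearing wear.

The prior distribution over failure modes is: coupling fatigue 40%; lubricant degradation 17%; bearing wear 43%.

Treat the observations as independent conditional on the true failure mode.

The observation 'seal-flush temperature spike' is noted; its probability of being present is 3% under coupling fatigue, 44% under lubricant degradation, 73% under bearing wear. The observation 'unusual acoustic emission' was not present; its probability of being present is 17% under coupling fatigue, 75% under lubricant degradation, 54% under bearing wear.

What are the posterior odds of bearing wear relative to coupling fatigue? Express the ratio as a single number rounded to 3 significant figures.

14.5

The normalizing constant cancels in an odds ratio, so compute prior × likelihood for the two hypotheses only (using 1 − P(present | H) for each absent observation):
  bearing wear: 0.43 × 0.73 × (1 − 0.54) = 0.14439
  coupling fatigue: 0.40 × 0.03 × (1 − 0.17) = 0.00996
Posterior odds = 0.14439 / 0.00996 ≈ 14.5.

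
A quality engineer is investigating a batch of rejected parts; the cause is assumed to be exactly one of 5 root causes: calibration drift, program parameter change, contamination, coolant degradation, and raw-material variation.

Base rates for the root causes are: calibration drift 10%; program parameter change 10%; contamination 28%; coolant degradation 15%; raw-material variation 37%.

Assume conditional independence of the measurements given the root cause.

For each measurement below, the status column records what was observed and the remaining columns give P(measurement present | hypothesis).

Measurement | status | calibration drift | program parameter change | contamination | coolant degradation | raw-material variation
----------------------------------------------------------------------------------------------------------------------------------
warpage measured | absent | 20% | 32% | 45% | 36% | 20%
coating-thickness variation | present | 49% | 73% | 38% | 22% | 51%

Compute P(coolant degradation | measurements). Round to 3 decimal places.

Multiply each prior by the joint likelihood of the measurement pattern (using 1 − P(present | H) for each absent measurement):
  calibration drift: 0.10 × (1 − 0.20) × 0.49 = 0.0392
  program parameter change: 0.10 × (1 − 0.32) × 0.73 = 0.04964
  contamination: 0.28 × (1 − 0.45) × 0.38 = 0.05852
  coolant degradation: 0.15 × (1 − 0.36) × 0.22 = 0.02112
  raw-material variation: 0.37 × (1 − 0.20) × 0.51 = 0.15096
Marginal likelihood of the evidence = 0.31944.
P(coolant degradation | evidence) = 0.02112 / 0.31944 ≈ 0.066.

0.066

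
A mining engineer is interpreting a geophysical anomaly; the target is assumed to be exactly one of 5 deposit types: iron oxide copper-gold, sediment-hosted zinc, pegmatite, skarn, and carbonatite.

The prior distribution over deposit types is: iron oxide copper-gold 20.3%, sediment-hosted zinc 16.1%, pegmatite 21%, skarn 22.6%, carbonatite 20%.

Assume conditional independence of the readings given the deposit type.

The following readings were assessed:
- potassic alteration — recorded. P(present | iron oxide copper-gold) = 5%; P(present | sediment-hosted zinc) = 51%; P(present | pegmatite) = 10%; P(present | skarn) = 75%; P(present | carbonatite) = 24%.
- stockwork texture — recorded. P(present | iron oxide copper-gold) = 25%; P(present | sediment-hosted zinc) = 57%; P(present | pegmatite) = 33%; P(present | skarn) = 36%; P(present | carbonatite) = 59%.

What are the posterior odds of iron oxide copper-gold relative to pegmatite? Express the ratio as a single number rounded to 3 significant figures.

Unnormalized posterior weight (prior times the reading likelihoods) for each of the two hypotheses:
  iron oxide copper-gold: 0.203 × 0.05 × 0.25 = 0.0025375
  pegmatite: 0.210 × 0.10 × 0.33 = 0.00693
Posterior odds = 0.0025375 / 0.00693 ≈ 0.366.

0.366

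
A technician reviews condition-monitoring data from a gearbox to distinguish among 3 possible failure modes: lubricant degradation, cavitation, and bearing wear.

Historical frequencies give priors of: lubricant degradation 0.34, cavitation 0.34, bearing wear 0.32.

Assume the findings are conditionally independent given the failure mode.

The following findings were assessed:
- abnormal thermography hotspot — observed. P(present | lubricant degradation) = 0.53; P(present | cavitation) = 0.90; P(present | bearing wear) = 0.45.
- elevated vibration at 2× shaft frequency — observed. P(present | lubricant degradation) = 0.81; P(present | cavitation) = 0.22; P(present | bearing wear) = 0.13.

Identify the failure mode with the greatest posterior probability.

lubricant degradation

Multiply each prior by the joint likelihood of the evidence pattern:
  lubricant degradation: 0.34 × 0.53 × 0.81 = 0.14596
  cavitation: 0.34 × 0.90 × 0.22 = 0.06732
  bearing wear: 0.32 × 0.45 × 0.13 = 0.01872
Marginal likelihood of the evidence = 0.232.
P(lubricant degradation | evidence) ≈ 0.14596 / 0.232 ≈ 0.629
P(cavitation | evidence) ≈ 0.06732 / 0.232 ≈ 0.290
P(bearing wear | evidence) ≈ 0.01872 / 0.232 ≈ 0.081
The largest is 0.629, so lubricant degradation is most probable.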